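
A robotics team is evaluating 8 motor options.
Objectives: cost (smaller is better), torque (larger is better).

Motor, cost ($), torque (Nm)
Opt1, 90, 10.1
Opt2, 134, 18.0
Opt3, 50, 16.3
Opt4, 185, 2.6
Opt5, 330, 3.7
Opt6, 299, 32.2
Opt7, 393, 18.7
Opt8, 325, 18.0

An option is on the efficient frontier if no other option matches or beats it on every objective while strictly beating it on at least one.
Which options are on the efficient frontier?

Opt1: dominated by Opt3 (cost 50≤90, torque 16.3≥10.1).
Opt2: not dominated.
Opt3: not dominated (best cost).
Opt4: dominated by Opt1 (cost 90≤185, torque 10.1≥2.6).
Opt5: dominated by Opt1 (cost 90≤330, torque 10.1≥3.7).
Opt6: not dominated (best torque).
Opt7: dominated by Opt6 (cost 299≤393, torque 32.2≥18.7).
Opt8: dominated by Opt2 (cost 134≤325, torque 18.0≥18.0).

Opt2, Opt3, Opt6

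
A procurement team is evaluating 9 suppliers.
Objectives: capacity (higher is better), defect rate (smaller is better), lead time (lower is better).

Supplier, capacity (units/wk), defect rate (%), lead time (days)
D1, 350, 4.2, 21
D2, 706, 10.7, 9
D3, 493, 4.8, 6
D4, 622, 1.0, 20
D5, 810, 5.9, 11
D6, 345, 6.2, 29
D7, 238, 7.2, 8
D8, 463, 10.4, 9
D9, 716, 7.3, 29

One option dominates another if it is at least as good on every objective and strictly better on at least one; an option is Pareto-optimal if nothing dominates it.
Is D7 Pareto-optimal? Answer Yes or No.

No

D3 vs D7: capacity 493≥238, defect rate 4.8≤7.2, lead time 6≤8 — D3 is at least as good on every objective and strictly better on at least one, so D3 dominates D7.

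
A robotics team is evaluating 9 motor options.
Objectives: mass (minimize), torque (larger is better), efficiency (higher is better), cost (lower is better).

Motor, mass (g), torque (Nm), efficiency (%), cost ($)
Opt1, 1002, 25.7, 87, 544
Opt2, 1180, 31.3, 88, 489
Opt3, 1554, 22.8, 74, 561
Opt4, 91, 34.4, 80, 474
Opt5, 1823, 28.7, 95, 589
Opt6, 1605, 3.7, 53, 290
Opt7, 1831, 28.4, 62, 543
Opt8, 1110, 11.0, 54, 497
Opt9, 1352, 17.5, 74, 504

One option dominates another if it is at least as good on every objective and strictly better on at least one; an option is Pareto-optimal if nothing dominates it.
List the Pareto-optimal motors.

Opt1: not dominated.
Opt2: not dominated.
Opt3: dominated by Opt1 (mass 1002≤1554, torque 25.7≥22.8, efficiency 87≥74, cost 544≤561).
Opt4: not dominated (best mass).
Opt5: not dominated (best efficiency).
Opt6: not dominated (best cost).
Opt7: dominated by Opt2 (mass 1180≤1831, torque 31.3≥28.4, efficiency 88≥62, cost 489≤543).
Opt8: dominated by Opt4 (mass 91≤1110, torque 34.4≥11.0, efficiency 80≥54, cost 474≤497).
Opt9: dominated by Opt2 (mass 1180≤1352, torque 31.3≥17.5, efficiency 88≥74, cost 489≤504).

Opt1, Opt2, Opt4, Opt5, Opt6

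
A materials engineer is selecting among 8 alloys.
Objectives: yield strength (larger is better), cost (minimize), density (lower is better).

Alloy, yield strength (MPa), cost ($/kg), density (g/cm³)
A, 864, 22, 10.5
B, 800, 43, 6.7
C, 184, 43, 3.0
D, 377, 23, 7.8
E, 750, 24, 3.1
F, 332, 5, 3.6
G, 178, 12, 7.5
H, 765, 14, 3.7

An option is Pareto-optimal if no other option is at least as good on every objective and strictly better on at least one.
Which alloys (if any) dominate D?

H: yield strength 765≥377, cost 14≤23, density 3.7≤7.8 — dominates D.
Others (A, B, C, E, F, G) are each worse than D on at least one objective.

H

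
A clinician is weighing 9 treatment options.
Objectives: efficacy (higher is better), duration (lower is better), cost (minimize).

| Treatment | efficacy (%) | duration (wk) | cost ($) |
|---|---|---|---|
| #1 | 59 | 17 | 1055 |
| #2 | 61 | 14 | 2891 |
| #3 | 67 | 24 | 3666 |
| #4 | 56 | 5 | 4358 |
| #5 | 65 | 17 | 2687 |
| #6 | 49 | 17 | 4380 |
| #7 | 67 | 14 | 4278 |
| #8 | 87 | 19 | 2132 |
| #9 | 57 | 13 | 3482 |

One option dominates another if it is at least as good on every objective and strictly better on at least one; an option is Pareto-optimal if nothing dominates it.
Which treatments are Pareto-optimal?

#1, #2, #4, #5, #7, #8, #9

#1: not dominated (best cost).
#2: not dominated.
#3: dominated by #8 (efficacy 87≥67, duration 19≤24, cost 2132≤3666).
#4: not dominated (best duration).
#5: not dominated.
#6: dominated by #1 (efficacy 59≥49, duration 17≤17, cost 1055≤4380).
#7: not dominated.
#8: not dominated (best efficacy).
#9: not dominated.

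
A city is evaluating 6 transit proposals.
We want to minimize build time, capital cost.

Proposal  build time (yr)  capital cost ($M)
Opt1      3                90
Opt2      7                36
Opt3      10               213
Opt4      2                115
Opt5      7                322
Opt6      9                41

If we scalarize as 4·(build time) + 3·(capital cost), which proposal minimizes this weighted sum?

Opt1: 4·3 + 3·90 = 282
Opt2: 4·7 + 3·36 = 136
Opt3: 4·10 + 3·213 = 679
Opt4: 4·2 + 3·115 = 353
Opt5: 4·7 + 3·322 = 994
Opt6: 4·9 + 3·41 = 159
Lowest: Opt2 at 136.

Opt2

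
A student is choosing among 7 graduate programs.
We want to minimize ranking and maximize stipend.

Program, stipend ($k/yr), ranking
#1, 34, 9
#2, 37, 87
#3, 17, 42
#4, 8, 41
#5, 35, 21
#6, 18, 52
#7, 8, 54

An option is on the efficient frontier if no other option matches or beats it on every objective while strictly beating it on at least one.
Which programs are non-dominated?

#1: not dominated (best ranking).
#2: not dominated (best stipend).
#3: dominated by #1 (stipend 34≥17, ranking 9≤42).
#4: dominated by #1 (stipend 34≥8, ranking 9≤41).
#5: not dominated.
#6: dominated by #1 (stipend 34≥18, ranking 9≤52).
#7: dominated by #1 (stipend 34≥8, ranking 9≤54).

#1, #2, #5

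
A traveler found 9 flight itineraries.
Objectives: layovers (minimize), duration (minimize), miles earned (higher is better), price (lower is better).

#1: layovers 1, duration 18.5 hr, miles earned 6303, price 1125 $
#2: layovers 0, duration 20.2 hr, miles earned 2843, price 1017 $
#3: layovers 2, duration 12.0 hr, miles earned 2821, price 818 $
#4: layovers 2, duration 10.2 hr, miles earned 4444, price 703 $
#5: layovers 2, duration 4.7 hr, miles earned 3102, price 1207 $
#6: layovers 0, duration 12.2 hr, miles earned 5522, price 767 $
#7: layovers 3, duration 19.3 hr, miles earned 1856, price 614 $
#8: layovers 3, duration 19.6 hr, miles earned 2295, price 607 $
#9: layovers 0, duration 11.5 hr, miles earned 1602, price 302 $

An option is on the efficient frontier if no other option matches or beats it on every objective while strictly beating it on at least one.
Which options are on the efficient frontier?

#1, #4, #5, #6, #7, #8, #9

#1: not dominated (best miles earned).
#2: dominated by #6 (layovers 0≤0, duration 12.2≤20.2, miles earned 5522≥2843, price 767≤1017).
#3: dominated by #4 (layovers 2≤2, duration 10.2≤12.0, miles earned 4444≥2821, price 703≤818).
#4: not dominated.
#5: not dominated (best duration).
#6: not dominated.
#7: not dominated.
#8: not dominated.
#9: not dominated (best price).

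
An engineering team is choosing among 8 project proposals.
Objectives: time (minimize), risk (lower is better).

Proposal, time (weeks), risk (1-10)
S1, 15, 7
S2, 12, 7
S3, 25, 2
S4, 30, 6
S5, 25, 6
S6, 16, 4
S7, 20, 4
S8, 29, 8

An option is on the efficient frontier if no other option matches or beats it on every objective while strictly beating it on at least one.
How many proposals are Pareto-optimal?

S1: dominated by S2 (time 12≤15, risk 7≤7).
S2: not dominated (best time).
S3: not dominated (best risk).
S4: dominated by S3 (time 25≤30, risk 2≤6).
S5: dominated by S3 (time 25≤25, risk 2≤6).
S6: not dominated.
S7: dominated by S6 (time 16≤20, risk 4≤4).
S8: dominated by S1 (time 15≤29, risk 7≤8).
Pareto-optimal: S2, S3, S6 → 3.

3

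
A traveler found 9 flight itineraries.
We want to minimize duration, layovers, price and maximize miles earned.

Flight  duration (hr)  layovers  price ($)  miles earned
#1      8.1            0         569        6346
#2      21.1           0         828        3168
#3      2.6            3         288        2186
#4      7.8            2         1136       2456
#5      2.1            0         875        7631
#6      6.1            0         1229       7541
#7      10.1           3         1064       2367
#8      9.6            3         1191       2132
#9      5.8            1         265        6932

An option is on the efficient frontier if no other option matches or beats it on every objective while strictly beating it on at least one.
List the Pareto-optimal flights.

#1: not dominated.
#2: dominated by #1 (duration 8.1≤21.1, layovers 0≤0, price 569≤828, miles earned 6346≥3168).
#3: not dominated.
#4: dominated by #5 (duration 2.1≤7.8, layovers 0≤2, price 875≤1136, miles earned 7631≥2456).
#5: not dominated (best duration).
#6: dominated by #5 (duration 2.1≤6.1, layovers 0≤0, price 875≤1229, miles earned 7631≥7541).
#7: dominated by #1 (duration 8.1≤10.1, layovers 0≤3, price 569≤1064, miles earned 6346≥2367).
#8: dominated by #1 (duration 8.1≤9.6, layovers 0≤3, price 569≤1191, miles earned 6346≥2132).
#9: not dominated (best price).

#1, #3, #5, #9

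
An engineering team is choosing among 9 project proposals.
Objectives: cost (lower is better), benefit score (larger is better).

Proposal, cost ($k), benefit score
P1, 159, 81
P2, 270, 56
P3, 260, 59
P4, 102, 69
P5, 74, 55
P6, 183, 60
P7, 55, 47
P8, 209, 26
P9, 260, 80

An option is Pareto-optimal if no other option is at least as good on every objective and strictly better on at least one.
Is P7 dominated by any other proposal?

No

P1: worse on cost (159 vs 55).
P2: worse on cost (270 vs 55).
P3: worse on cost (260 vs 55).
P4: worse on cost (102 vs 55).
P5: worse on cost (74 vs 55).
P6: worse on cost (183 vs 55).
P8: worse on cost (209 vs 55).
P9: worse on cost (260 vs 55).
No option is at least as good as P7 on every objective and strictly better on one.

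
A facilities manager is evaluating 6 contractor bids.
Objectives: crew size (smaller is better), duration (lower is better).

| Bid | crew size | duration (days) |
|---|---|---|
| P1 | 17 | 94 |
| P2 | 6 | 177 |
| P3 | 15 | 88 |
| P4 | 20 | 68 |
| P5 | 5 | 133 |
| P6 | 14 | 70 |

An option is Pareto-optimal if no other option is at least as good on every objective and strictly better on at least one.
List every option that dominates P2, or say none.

P5

P5: crew size 5≤6, duration 133≤177 — dominates P2.
Others (P1, P3, P4, P6) are each worse than P2 on at least one objective.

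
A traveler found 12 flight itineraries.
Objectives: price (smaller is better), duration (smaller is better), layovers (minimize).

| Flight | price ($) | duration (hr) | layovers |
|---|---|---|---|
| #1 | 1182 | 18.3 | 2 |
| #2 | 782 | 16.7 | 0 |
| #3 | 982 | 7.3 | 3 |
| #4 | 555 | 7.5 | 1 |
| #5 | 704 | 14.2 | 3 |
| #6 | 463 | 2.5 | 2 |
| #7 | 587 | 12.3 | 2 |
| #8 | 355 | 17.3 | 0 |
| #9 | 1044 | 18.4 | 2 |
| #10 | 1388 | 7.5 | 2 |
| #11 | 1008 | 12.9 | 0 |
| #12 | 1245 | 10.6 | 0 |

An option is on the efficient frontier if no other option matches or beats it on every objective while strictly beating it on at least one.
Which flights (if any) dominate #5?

#4: price 555≤704, duration 7.5≤14.2, layovers 1≤3 — dominates #5.
#6: price 463≤704, duration 2.5≤14.2, layovers 2≤3 — dominates #5.
#7: price 587≤704, duration 12.3≤14.2, layovers 2≤3 — dominates #5.
Others (#1, #2, #3, #8, #9, #10, #11, #12) are each worse than #5 on at least one objective.

#4, #6, #7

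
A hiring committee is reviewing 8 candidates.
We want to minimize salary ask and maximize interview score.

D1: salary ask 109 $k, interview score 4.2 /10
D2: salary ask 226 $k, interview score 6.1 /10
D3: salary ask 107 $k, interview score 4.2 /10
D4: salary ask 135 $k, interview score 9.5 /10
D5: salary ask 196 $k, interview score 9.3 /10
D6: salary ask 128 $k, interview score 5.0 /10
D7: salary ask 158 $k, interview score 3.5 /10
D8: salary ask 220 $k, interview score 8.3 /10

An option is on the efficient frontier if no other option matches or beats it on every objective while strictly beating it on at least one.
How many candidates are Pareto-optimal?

D1: dominated by D3 (salary ask 107≤109, interview score 4.2≥4.2).
D2: dominated by D4 (salary ask 135≤226, interview score 9.5≥6.1).
D3: not dominated (best salary ask).
D4: not dominated (best interview score).
D5: dominated by D4 (salary ask 135≤196, interview score 9.5≥9.3).
D6: not dominated.
D7: dominated by D1 (salary ask 109≤158, interview score 4.2≥3.5).
D8: dominated by D4 (salary ask 135≤220, interview score 9.5≥8.3).
Pareto-optimal: D3, D4, D6 → 3.

3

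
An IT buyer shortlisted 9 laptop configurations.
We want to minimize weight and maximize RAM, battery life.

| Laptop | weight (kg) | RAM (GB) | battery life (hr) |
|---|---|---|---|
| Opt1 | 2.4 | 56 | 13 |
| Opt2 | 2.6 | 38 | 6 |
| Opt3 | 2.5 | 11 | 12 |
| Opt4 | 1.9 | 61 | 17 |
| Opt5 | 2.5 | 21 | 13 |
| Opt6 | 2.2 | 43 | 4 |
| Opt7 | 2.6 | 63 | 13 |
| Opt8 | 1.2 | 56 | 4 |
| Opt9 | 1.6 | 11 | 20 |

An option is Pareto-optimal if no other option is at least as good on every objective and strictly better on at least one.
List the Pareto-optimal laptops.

Opt4, Opt7, Opt8, Opt9

Opt1: dominated by Opt4 (weight 1.9≤2.4, RAM 61≥56, battery life 17≥13).
Opt2: dominated by Opt1 (weight 2.4≤2.6, RAM 56≥38, battery life 13≥6).
Opt3: dominated by Opt1 (weight 2.4≤2.5, RAM 56≥11, battery life 13≥12).
Opt4: not dominated.
Opt5: dominated by Opt1 (weight 2.4≤2.5, RAM 56≥21, battery life 13≥13).
Opt6: dominated by Opt4 (weight 1.9≤2.2, RAM 61≥43, battery life 17≥4).
Opt7: not dominated (best RAM).
Opt8: not dominated (best weight).
Opt9: not dominated (best battery life).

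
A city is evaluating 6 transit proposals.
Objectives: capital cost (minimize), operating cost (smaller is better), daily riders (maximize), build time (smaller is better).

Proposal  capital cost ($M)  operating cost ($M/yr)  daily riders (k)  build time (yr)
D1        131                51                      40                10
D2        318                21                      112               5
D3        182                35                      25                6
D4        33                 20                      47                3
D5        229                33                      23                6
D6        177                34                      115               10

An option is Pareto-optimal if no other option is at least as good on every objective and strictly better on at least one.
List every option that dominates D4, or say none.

D1: worse on capital cost (131 vs 33).
D2: worse on capital cost (318 vs 33).
D3: worse on capital cost (182 vs 33).
D5: worse on capital cost (229 vs 33).
D6: worse on capital cost (177 vs 33).
No option dominates D4.

none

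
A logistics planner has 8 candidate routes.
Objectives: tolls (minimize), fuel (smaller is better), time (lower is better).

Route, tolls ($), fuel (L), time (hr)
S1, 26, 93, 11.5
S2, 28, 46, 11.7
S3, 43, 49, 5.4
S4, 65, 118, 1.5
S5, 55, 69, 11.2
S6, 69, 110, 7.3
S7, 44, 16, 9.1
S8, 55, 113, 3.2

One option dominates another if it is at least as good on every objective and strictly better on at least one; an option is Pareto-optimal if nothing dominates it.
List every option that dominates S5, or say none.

S3, S7

S3: tolls 43≤55, fuel 49≤69, time 5.4≤11.2 — dominates S5.
S7: tolls 44≤55, fuel 16≤69, time 9.1≤11.2 — dominates S5.
Others (S1, S2, S4, S6, S8) are each worse than S5 on at least one objective.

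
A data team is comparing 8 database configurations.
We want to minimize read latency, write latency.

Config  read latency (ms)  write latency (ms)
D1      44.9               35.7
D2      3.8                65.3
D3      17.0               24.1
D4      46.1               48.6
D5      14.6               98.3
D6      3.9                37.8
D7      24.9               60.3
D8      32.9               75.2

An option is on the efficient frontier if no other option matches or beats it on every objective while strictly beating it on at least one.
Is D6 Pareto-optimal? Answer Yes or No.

Yes

D1: worse on read latency (44.9 vs 3.9).
D2: worse on write latency (65.3 vs 37.8).
D3: worse on read latency (17.0 vs 3.9).
D4: worse on read latency (46.1 vs 3.9).
D5: worse on read latency (14.6 vs 3.9).
D7: worse on read latency (24.9 vs 3.9).
D8: worse on read latency (32.9 vs 3.9).
No option is at least as good as D6 on every objective and strictly better on one.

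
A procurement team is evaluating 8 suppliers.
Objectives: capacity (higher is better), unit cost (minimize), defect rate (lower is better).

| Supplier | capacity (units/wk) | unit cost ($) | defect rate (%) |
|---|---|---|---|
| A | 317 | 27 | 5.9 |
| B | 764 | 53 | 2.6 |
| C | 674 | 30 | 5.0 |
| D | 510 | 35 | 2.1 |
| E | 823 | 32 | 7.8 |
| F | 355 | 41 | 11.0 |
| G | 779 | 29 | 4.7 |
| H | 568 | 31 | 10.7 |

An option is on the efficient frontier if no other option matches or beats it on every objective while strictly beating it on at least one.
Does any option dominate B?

No

A: worse on capacity (317 vs 764).
C: worse on capacity (674 vs 764).
D: worse on capacity (510 vs 764).
E: worse on defect rate (7.8 vs 2.6).
F: worse on capacity (355 vs 764).
G: worse on defect rate (4.7 vs 2.6).
H: worse on capacity (568 vs 764).
No option is at least as good as B on every objective and strictly better on one.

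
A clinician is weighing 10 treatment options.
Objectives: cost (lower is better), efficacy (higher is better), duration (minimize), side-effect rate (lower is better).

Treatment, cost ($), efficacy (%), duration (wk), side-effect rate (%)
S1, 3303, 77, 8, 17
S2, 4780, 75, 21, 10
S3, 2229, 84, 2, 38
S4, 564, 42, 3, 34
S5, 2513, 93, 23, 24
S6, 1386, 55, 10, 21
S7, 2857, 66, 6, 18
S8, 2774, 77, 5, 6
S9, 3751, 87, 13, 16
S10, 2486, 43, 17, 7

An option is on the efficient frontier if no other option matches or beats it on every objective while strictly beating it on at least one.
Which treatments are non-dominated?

S3, S4, S5, S6, S8, S9, S10

S1: dominated by S8 (cost 2774≤3303, efficacy 77≥77, duration 5≤8, side-effect rate 6≤17).
S2: dominated by S8 (cost 2774≤4780, efficacy 77≥75, duration 5≤21, side-effect rate 6≤10).
S3: not dominated (best duration).
S4: not dominated (best cost).
S5: not dominated (best efficacy).
S6: not dominated.
S7: dominated by S8 (cost 2774≤2857, efficacy 77≥66, duration 5≤6, side-effect rate 6≤18).
S8: not dominated (best side-effect rate).
S9: not dominated.
S10: not dominated.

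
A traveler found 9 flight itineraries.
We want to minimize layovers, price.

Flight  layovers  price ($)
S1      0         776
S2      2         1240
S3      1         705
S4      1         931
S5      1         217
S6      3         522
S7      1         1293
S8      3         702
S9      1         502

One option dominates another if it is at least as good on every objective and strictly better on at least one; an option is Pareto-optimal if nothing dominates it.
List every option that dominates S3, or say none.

S5: layovers 1≤1, price 217≤705 — dominates S3.
S9: layovers 1≤1, price 502≤705 — dominates S3.
Others (S1, S2, S4, S6, S7, S8) are each worse than S3 on at least one objective.

S5, S9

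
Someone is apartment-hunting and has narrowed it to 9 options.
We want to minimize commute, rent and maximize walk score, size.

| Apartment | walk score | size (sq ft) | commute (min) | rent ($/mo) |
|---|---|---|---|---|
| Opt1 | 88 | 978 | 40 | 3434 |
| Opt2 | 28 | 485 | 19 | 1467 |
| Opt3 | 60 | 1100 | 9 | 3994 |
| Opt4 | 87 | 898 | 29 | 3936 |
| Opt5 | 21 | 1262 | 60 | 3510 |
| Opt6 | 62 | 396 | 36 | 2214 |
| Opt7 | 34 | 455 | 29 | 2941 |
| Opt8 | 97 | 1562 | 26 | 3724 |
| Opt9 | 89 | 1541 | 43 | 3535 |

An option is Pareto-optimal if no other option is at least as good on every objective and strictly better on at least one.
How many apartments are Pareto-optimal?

8

Opt1: not dominated.
Opt2: not dominated (best rent).
Opt3: not dominated (best commute).
Opt4: dominated by Opt8 (walk score 97≥87, size 1562≥898, commute 26≤29, rent 3724≤3936).
Opt5: not dominated.
Opt6: not dominated.
Opt7: not dominated.
Opt8: not dominated (best walk score).
Opt9: not dominated.
Pareto-optimal: Opt1, Opt2, Opt3, Opt5, Opt6, Opt7, Opt8, Opt9 → 8.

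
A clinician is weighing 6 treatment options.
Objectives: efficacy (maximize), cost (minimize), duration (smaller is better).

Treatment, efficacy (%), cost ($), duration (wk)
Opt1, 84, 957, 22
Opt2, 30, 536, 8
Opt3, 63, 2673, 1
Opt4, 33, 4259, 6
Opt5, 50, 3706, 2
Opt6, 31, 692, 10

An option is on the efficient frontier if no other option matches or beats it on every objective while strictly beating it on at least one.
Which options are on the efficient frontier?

Opt1: not dominated (best efficacy).
Opt2: not dominated (best cost).
Opt3: not dominated (best duration).
Opt4: dominated by Opt3 (efficacy 63≥33, cost 2673≤4259, duration 1≤6).
Opt5: dominated by Opt3 (efficacy 63≥50, cost 2673≤3706, duration 1≤2).
Opt6: not dominated.

Opt1, Opt2, Opt3, Opt6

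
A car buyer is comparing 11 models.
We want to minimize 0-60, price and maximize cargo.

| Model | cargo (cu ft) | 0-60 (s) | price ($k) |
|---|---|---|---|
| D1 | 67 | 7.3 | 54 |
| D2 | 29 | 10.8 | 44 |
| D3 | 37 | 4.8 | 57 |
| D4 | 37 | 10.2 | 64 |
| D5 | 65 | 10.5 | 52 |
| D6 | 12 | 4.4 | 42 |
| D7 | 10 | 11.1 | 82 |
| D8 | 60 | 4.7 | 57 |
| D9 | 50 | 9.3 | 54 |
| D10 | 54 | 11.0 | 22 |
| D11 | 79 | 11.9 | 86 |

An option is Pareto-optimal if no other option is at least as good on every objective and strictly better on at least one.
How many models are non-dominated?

7

D1: not dominated.
D2: not dominated.
D3: dominated by D8 (cargo 60≥37, 0-60 4.7≤4.8, price 57≤57).
D4: dominated by D1 (cargo 67≥37, 0-60 7.3≤10.2, price 54≤64).
D5: not dominated.
D6: not dominated (best 0-60).
D7: dominated by D1 (cargo 67≥10, 0-60 7.3≤11.1, price 54≤82).
D8: not dominated.
D9: dominated by D1 (cargo 67≥50, 0-60 7.3≤9.3, price 54≤54).
D10: not dominated (best price).
D11: not dominated (best cargo).
Pareto-optimal: D1, D2, D5, D6, D8, D10, D11 → 7.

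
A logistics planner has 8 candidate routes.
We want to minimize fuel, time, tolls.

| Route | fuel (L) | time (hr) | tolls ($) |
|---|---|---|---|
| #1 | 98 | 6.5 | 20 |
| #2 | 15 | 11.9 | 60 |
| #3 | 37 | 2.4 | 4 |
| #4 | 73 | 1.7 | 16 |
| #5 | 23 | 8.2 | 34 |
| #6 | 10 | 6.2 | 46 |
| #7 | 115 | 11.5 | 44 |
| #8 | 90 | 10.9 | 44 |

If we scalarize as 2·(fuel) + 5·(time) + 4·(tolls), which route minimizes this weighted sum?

#3

#1: 2·98 + 5·6.5 + 4·20 = 308.5
#2: 2·15 + 5·11.9 + 4·60 = 329.5
#3: 2·37 + 5·2.4 + 4·4 = 102.0
#4: 2·73 + 5·1.7 + 4·16 = 218.5
#5: 2·23 + 5·8.2 + 4·34 = 223.0
#6: 2·10 + 5·6.2 + 4·46 = 235.0
#7: 2·115 + 5·11.5 + 4·44 = 463.5
#8: 2·90 + 5·10.9 + 4·44 = 410.5
Lowest: #3 at 102.0.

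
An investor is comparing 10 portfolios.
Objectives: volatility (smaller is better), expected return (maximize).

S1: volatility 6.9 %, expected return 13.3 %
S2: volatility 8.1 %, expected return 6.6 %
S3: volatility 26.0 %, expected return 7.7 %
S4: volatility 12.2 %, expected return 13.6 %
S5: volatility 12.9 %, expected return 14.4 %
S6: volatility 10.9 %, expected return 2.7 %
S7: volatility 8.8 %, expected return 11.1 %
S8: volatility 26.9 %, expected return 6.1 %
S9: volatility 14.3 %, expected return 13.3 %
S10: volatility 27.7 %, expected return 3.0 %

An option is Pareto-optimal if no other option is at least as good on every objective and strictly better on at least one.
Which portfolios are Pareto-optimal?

S1, S4, S5

S1: not dominated (best volatility).
S2: dominated by S1 (volatility 6.9≤8.1, expected return 13.3≥6.6).
S3: dominated by S1 (volatility 6.9≤26.0, expected return 13.3≥7.7).
S4: not dominated.
S5: not dominated (best expected return).
S6: dominated by S1 (volatility 6.9≤10.9, expected return 13.3≥2.7).
S7: dominated by S1 (volatility 6.9≤8.8, expected return 13.3≥11.1).
S8: dominated by S1 (volatility 6.9≤26.9, expected return 13.3≥6.1).
S9: dominated by S1 (volatility 6.9≤14.3, expected return 13.3≥13.3).
S10: dominated by S1 (volatility 6.9≤27.7, expected return 13.3≥3.0).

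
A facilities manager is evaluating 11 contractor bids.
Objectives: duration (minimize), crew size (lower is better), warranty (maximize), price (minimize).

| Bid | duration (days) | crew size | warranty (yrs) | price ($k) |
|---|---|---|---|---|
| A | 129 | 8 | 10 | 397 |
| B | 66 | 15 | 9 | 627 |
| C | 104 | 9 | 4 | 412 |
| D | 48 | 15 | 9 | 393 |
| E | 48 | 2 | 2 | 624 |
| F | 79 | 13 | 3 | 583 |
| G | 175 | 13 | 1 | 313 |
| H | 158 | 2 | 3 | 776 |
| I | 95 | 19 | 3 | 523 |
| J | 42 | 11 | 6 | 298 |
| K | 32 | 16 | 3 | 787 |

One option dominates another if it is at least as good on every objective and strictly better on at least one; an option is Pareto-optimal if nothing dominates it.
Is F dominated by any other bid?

J vs F: duration 42≤79, crew size 11≤13, warranty 6≥3, price 298≤583 — J is at least as good on every objective and strictly better on at least one, so J dominates F.

Yes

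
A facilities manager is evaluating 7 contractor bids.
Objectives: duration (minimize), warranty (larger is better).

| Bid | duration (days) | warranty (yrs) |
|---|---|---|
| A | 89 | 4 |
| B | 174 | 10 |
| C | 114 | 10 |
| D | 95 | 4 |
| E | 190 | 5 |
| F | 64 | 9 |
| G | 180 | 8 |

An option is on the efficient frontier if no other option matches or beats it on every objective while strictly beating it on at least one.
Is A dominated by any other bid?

F vs A: duration 64≤89, warranty 9≥4 — F is at least as good on every objective and strictly better on at least one, so F dominates A.

Yes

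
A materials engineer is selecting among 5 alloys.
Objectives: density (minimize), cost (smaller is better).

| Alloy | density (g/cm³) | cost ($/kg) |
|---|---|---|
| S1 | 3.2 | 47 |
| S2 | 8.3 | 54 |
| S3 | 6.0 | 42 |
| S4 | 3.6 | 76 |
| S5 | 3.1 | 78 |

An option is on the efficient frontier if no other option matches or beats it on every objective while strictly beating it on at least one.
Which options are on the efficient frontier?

S1, S3, S5

S1: not dominated.
S2: dominated by S1 (density 3.2≤8.3, cost 47≤54).
S3: not dominated (best cost).
S4: dominated by S1 (density 3.2≤3.6, cost 47≤76).
S5: not dominated (best density).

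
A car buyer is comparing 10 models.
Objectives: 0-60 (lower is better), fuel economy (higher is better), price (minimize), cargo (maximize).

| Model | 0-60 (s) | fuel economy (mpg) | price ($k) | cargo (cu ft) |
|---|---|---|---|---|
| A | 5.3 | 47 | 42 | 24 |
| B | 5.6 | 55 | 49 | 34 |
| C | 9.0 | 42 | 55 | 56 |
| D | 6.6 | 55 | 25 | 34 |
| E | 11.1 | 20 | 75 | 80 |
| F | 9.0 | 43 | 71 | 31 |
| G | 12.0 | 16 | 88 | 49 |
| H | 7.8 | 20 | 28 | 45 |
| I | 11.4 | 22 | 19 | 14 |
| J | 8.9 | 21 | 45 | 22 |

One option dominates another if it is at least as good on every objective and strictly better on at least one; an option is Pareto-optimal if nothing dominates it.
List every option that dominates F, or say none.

B, D

B: 0-60 5.6≤9.0, fuel economy 55≥43, price 49≤71, cargo 34≥31 — dominates F.
D: 0-60 6.6≤9.0, fuel economy 55≥43, price 25≤71, cargo 34≥31 — dominates F.
Others (A, C, E, G, H, I, J) are each worse than F on at least one objective.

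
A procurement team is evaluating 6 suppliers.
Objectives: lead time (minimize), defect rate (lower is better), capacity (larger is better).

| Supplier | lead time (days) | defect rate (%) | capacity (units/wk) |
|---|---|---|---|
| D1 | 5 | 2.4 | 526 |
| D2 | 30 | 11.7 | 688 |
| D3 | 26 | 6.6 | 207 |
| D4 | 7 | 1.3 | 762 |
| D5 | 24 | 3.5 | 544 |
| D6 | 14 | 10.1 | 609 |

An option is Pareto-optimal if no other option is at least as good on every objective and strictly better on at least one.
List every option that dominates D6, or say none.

D4

D4: lead time 7≤14, defect rate 1.3≤10.1, capacity 762≥609 — dominates D6.
Others (D1, D2, D3, D5) are each worse than D6 on at least one objective.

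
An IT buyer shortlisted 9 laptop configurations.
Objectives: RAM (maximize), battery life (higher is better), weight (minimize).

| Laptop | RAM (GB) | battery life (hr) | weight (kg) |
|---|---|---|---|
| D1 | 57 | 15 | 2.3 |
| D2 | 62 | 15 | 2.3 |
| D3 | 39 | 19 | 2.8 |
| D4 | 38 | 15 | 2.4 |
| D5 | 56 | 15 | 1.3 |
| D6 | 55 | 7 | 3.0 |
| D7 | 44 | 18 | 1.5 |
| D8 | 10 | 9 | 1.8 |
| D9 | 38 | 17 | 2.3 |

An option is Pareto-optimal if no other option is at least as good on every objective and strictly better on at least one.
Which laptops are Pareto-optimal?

D1: dominated by D2 (RAM 62≥57, battery life 15≥15, weight 2.3≤2.3).
D2: not dominated (best RAM).
D3: not dominated (best battery life).
D4: dominated by D1 (RAM 57≥38, battery life 15≥15, weight 2.3≤2.4).
D5: not dominated (best weight).
D6: dominated by D1 (RAM 57≥55, battery life 15≥7, weight 2.3≤3.0).
D7: not dominated.
D8: dominated by D5 (RAM 56≥10, battery life 15≥9, weight 1.3≤1.8).
D9: dominated by D7 (RAM 44≥38, battery life 18≥17, weight 1.5≤2.3).

D2, D3, D5, D7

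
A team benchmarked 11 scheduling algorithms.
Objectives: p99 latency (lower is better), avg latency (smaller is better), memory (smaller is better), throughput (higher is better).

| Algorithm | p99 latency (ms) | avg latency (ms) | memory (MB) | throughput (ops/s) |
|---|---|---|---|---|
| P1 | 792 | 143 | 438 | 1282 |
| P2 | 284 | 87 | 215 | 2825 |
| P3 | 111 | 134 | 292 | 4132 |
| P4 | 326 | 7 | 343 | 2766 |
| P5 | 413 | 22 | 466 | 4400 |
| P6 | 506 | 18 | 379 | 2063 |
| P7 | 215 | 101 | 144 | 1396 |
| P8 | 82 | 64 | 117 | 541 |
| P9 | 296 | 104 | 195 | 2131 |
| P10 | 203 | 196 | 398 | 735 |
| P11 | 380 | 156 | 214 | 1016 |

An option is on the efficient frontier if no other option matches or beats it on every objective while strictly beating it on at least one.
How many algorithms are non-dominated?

P1: dominated by P2 (p99 latency 284≤792, avg latency 87≤143, memory 215≤438, throughput 2825≥1282).
P2: not dominated.
P3: not dominated.
P4: not dominated (best avg latency).
P5: not dominated (best throughput).
P6: dominated by P4 (p99 latency 326≤506, avg latency 7≤18, memory 343≤379, throughput 2766≥2063).
P7: not dominated.
P8: not dominated (best p99 latency).
P9: not dominated.
P10: dominated by P3 (p99 latency 111≤203, avg latency 134≤196, memory 292≤398, throughput 4132≥735).
P11: dominated by P7 (p99 latency 215≤380, avg latency 101≤156, memory 144≤214, throughput 1396≥1016).
Pareto-optimal: P2, P3, P4, P5, P7, P8, P9 → 7.

7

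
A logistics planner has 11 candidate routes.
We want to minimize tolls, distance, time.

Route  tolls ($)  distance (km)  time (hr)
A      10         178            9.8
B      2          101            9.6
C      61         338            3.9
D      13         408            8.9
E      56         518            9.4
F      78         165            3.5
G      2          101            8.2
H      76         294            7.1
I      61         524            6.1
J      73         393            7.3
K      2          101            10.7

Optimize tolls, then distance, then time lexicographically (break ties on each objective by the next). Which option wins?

First minimize tolls: best is 2, kept {B, G, K}.
Then minimize distance: best is 101, kept {B, G, K}.
Then minimize time: best is 8.2, kept {G}.

G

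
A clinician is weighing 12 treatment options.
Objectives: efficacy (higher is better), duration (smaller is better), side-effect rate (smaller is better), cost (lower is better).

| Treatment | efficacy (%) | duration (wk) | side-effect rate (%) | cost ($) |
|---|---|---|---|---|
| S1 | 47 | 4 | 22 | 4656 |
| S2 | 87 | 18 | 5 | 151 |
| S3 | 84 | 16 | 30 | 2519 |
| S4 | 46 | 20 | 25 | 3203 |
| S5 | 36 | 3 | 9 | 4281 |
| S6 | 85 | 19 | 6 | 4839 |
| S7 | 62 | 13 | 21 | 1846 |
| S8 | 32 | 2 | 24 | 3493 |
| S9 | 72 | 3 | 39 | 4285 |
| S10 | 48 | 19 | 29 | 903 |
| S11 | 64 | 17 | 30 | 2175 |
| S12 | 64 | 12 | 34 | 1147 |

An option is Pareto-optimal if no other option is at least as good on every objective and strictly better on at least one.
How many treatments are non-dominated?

S1: not dominated.
S2: not dominated (best efficacy).
S3: not dominated.
S4: dominated by S2 (efficacy 87≥46, duration 18≤20, side-effect rate 5≤25, cost 151≤3203).
S5: not dominated.
S6: dominated by S2 (efficacy 87≥85, duration 18≤19, side-effect rate 5≤6, cost 151≤4839).
S7: not dominated.
S8: not dominated (best duration).
S9: not dominated.
S10: dominated by S2 (efficacy 87≥48, duration 18≤19, side-effect rate 5≤29, cost 151≤903).
S11: not dominated.
S12: not dominated.
Pareto-optimal: S1, S2, S3, S5, S7, S8, S9, S11, S12 → 9.

9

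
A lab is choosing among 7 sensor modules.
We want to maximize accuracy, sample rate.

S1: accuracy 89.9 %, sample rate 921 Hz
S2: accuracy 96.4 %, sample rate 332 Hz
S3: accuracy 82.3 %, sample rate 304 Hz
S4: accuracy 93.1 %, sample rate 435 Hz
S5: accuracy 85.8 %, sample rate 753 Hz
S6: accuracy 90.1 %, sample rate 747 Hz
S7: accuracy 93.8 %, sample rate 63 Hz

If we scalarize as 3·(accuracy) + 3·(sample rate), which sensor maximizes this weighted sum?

S1: 3·89.9 + 3·921 = 3032.7
S2: 3·96.4 + 3·332 = 1285.2
S3: 3·82.3 + 3·304 = 1158.9
S4: 3·93.1 + 3·435 = 1584.3
S5: 3·85.8 + 3·753 = 2516.4
S6: 3·90.1 + 3·747 = 2511.3
S7: 3·93.8 + 3·63 = 470.4
Highest: S1 at 3032.7.

S1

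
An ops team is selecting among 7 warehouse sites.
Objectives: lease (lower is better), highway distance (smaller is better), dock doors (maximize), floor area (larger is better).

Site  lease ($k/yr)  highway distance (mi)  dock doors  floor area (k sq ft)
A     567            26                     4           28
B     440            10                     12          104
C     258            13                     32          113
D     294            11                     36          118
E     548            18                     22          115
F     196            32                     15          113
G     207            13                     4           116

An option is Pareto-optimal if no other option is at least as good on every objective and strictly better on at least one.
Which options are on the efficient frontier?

A: dominated by B (lease 440≤567, highway distance 10≤26, dock doors 12≥4, floor area 104≥28).
B: not dominated (best highway distance).
C: not dominated.
D: not dominated (best dock doors).
E: dominated by D (lease 294≤548, highway distance 11≤18, dock doors 36≥22, floor area 118≥115).
F: not dominated (best lease).
G: not dominated.

B, C, D, F, G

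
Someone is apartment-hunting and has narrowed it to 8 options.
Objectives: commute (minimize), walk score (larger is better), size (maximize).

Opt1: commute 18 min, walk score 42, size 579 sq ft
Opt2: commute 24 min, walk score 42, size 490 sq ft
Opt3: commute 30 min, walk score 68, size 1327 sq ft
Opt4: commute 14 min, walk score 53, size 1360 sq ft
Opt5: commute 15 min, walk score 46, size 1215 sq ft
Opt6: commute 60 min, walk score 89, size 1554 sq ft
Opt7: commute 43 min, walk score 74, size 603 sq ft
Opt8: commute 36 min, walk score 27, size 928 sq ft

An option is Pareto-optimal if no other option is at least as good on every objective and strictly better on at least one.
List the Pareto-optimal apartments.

Opt1: dominated by Opt4 (commute 14≤18, walk score 53≥42, size 1360≥579).
Opt2: dominated by Opt1 (commute 18≤24, walk score 42≥42, size 579≥490).
Opt3: not dominated.
Opt4: not dominated (best commute).
Opt5: dominated by Opt4 (commute 14≤15, walk score 53≥46, size 1360≥1215).
Opt6: not dominated (best walk score).
Opt7: not dominated.
Opt8: dominated by Opt3 (commute 30≤36, walk score 68≥27, size 1327≥928).

Opt3, Opt4, Opt6, Opt7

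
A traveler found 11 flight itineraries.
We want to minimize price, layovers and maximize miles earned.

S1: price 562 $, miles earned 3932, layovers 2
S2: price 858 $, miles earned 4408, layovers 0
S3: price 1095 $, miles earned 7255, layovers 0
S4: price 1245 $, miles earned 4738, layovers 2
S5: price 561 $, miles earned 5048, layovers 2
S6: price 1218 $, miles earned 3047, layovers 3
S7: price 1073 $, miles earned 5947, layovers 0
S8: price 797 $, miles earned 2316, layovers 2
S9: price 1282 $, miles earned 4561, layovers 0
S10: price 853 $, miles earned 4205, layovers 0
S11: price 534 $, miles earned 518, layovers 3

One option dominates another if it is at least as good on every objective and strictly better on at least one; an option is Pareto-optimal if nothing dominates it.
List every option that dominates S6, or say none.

S1, S2, S3, S5, S7, S10

S1: price 562≤1218, miles earned 3932≥3047, layovers 2≤3 — dominates S6.
S2: price 858≤1218, miles earned 4408≥3047, layovers 0≤3 — dominates S6.
S3: price 1095≤1218, miles earned 7255≥3047, layovers 0≤3 — dominates S6.
S5: price 561≤1218, miles earned 5048≥3047, layovers 2≤3 — dominates S6.
S7: price 1073≤1218, miles earned 5947≥3047, layovers 0≤3 — dominates S6.
S10: price 853≤1218, miles earned 4205≥3047, layovers 0≤3 — dominates S6.
Others (S4, S8, S9, S11) are each worse than S6 on at least one objective.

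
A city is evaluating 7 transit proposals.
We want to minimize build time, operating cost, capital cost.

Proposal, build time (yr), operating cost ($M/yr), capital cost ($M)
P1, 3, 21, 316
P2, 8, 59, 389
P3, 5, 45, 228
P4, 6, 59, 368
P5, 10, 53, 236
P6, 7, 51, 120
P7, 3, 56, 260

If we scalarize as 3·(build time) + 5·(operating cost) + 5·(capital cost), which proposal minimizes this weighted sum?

P1: 3·3 + 5·21 + 5·316 = 1694
P2: 3·8 + 5·59 + 5·389 = 2264
P3: 3·5 + 5·45 + 5·228 = 1380
P4: 3·6 + 5·59 + 5·368 = 2153
P5: 3·10 + 5·53 + 5·236 = 1475
P6: 3·7 + 5·51 + 5·120 = 876
P7: 3·3 + 5·56 + 5·260 = 1589
Lowest: P6 at 876.

P6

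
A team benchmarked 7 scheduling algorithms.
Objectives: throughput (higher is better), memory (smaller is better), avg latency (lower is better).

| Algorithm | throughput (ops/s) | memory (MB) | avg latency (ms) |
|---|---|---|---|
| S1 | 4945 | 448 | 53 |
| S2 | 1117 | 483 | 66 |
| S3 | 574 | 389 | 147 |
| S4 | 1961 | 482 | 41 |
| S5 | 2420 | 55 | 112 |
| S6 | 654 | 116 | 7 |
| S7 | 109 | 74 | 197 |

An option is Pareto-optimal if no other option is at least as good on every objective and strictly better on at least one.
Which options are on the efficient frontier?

S1: not dominated (best throughput).
S2: dominated by S1 (throughput 4945≥1117, memory 448≤483, avg latency 53≤66).
S3: dominated by S5 (throughput 2420≥574, memory 55≤389, avg latency 112≤147).
S4: not dominated.
S5: not dominated (best memory).
S6: not dominated (best avg latency).
S7: dominated by S5 (throughput 2420≥109, memory 55≤74, avg latency 112≤197).

S1, S4, S5, S6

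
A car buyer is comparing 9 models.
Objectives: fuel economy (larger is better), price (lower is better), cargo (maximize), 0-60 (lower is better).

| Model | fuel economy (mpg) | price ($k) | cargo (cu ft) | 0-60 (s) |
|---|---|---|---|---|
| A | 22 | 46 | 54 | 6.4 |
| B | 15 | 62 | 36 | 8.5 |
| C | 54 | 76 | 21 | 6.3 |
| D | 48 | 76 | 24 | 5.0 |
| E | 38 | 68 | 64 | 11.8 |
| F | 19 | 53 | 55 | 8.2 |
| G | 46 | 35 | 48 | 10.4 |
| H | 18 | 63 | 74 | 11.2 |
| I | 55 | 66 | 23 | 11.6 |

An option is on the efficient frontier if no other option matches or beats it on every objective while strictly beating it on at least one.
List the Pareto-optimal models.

A: not dominated.
B: dominated by A (fuel economy 22≥15, price 46≤62, cargo 54≥36, 0-60 6.4≤8.5).
C: not dominated.
D: not dominated (best 0-60).
E: not dominated.
F: not dominated.
G: not dominated (best price).
H: not dominated (best cargo).
I: not dominated (best fuel economy).

A, C, D, E, F, G, H, I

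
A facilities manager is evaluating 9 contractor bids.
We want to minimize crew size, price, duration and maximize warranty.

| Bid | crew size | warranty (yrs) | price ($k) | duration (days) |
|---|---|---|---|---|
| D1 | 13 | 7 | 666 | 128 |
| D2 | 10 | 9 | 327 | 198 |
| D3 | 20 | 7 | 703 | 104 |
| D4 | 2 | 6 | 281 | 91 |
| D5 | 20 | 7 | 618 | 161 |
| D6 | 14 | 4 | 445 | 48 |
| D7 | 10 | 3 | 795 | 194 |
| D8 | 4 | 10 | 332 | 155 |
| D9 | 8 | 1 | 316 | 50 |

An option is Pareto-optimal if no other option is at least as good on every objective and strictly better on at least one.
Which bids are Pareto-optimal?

D1, D2, D3, D4, D6, D8, D9

D1: not dominated.
D2: not dominated.
D3: not dominated.
D4: not dominated (best crew size).
D5: dominated by D8 (crew size 4≤20, warranty 10≥7, price 332≤618, duration 155≤161).
D6: not dominated (best duration).
D7: dominated by D4 (crew size 2≤10, warranty 6≥3, price 281≤795, duration 91≤194).
D8: not dominated (best warranty).
D9: not dominated.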